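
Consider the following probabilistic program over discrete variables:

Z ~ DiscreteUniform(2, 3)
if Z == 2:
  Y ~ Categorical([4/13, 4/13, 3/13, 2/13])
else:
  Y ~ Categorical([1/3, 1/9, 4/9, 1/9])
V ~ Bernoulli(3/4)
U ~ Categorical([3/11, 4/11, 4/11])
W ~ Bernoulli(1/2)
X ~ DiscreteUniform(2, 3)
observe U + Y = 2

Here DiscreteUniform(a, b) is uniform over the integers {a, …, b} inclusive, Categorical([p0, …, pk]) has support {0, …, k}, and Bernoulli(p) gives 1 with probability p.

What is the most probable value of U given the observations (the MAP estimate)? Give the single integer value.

Enumerate traces; 48 have nonzero weight after conditioning:
  (Z=2, Y=0, V=0, U=2, W=0, X=2) weight 1/286
  (Z=2, Y=0, V=0, U=2, W=0, X=3) weight 1/286
  (Z=2, Y=0, V=0, U=2, W=1, X=2) weight 1/286
  (Z=2, Y=0, V=0, U=2, W=1, X=3) weight 1/286
  (Z=2, Y=0, V=1, U=2, W=0, X=2) weight 3/286
  (Z=2, Y=0, V=1, U=2, W=0, X=3) weight 3/286
  (Z=2, Y=0, V=1, U=2, W=1, X=2) weight 3/286
  (Z=2, Y=0, V=1, U=2, W=1, X=3) weight 3/286
  (Z=2, Y=1, V=0, U=1, W=0, X=2) weight 1/286
  (Z=2, Y=2, V=0, U=0, W=0, X=2) weight 9/4576
  … 38 more
Group by U:
  weight(U=0) = 79/858
  weight(U=1) = 98/1287
  weight(U=2) = 50/429
Total weight = 79/858 + 98/1287 + 50/429 = 733/2574
P(U=0 | obs) = 79/858 / 733/2574 = 237/733
P(U=1 | obs) = 98/1287 / 733/2574 = 196/733
P(U=2 | obs) = 50/429 / 733/2574 = 300/733
argmax = 2

argmax_v P(U = v | obs) = 2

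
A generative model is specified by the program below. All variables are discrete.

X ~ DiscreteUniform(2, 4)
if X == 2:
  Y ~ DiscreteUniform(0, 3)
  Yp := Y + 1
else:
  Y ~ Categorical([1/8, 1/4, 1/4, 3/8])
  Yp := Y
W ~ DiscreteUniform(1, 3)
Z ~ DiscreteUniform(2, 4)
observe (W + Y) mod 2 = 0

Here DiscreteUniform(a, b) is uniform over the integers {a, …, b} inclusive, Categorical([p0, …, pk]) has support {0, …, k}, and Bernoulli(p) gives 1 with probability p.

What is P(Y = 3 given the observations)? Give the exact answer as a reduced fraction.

Enumerate traces; 54 have nonzero weight after conditioning:
  (X=2, Y=0, W=2, Z=2) weight 1/108
  (X=2, Y=0, W=2, Z=3) weight 1/108
  (X=2, Y=0, W=2, Z=4) weight 1/108
  (X=2, Y=1, W=1, Z=2) weight 1/108
  (X=2, Y=1, W=1, Z=3) weight 1/108
  (X=2, Y=1, W=1, Z=4) weight 1/108
  (X=2, Y=1, W=3, Z=2) weight 1/108
  (X=2, Y=1, W=3, Z=3) weight 1/108
  (X=2, Y=2, W=2, Z=2) weight 1/108
  (X=2, Y=3, W=1, Z=2) weight 1/108
  … 44 more
Group by Y:
  weight(Y=0) = 1/18
  weight(Y=1) = 1/6
  weight(Y=2) = 1/12
  weight(Y=3) = 2/9
Total weight = 1/18 + 1/6 + 1/12 + 2/9 = 19/36
P(Y=0 | obs) = 1/18 / 19/36 = 2/19
P(Y=1 | obs) = 1/6 / 19/36 = 6/19
P(Y=2 | obs) = 1/12 / 19/36 = 3/19
P(Y=3 | obs) = 2/9 / 19/36 = 8/19

P(Y = 3 | obs) = 8/19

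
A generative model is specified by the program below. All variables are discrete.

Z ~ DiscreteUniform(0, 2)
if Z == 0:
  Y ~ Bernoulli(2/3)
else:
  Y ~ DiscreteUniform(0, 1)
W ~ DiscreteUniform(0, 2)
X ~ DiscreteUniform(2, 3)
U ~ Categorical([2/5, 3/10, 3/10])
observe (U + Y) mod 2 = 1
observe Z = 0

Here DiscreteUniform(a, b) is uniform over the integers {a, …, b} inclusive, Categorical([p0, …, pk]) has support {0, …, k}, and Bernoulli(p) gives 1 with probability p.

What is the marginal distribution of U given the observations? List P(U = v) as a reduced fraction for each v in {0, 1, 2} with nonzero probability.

P(U=0) = 8/17, P(U=1) = 3/17, P(U=2) = 6/17

Enumerate traces; 18 have nonzero weight after conditioning:
  (Z=0, Y=0, W=0, X=2, U=1) weight 1/180
  (Z=0, Y=0, W=0, X=3, U=1) weight 1/180
  (Z=0, Y=0, W=1, X=2, U=1) weight 1/180
  (Z=0, Y=0, W=1, X=3, U=1) weight 1/180
  (Z=0, Y=0, W=2, X=2, U=1) weight 1/180
  (Z=0, Y=0, W=2, X=3, U=1) weight 1/180
  (Z=0, Y=1, W=0, X=2, U=0) weight 2/135
  (Z=0, Y=1, W=0, X=2, U=2) weight 1/90
  … 10 more
Group by U:
  weight(U=0) = 4/45
  weight(U=1) = 1/30
  weight(U=2) = 1/15
Total weight = 4/45 + 1/30 + 1/15 = 17/90
P(U=0 | obs) = 4/45 / 17/90 = 8/17
P(U=1 | obs) = 1/30 / 17/90 = 3/17
P(U=2 | obs) = 1/15 / 17/90 = 6/17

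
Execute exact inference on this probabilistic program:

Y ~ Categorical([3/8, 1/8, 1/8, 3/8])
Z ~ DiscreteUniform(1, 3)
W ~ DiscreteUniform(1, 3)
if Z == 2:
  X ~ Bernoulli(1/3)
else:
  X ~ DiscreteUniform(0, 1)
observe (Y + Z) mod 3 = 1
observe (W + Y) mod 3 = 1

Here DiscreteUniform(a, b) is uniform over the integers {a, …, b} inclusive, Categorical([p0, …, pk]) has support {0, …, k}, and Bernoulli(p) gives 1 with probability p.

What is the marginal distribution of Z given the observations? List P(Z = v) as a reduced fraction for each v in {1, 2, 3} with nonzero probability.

P(Z=1) = 3/4, P(Z=2) = 1/8, P(Z=3) = 1/8

Enumerate traces; 8 have nonzero weight after conditioning:
  (Y=0, Z=1, W=1, X=0) weight 1/48
  (Y=0, Z=1, W=1, X=1) weight 1/48
  (Y=1, Z=3, W=3, X=0) weight 1/144
  (Y=1, Z=3, W=3, X=1) weight 1/144
  (Y=2, Z=2, W=2, X=0) weight 1/108
  (Y=2, Z=2, W=2, X=1) weight 1/216
  (Y=3, Z=1, W=1, X=0) weight 1/48
  (Y=3, Z=1, W=1, X=1) weight 1/48
Group by Z:
  weight(Z=1) = 1/12
  weight(Z=2) = 1/72
  weight(Z=3) = 1/72
Total weight = 1/12 + 1/72 + 1/72 = 1/9
P(Z=1 | obs) = 1/12 / 1/9 = 3/4
P(Z=2 | obs) = 1/72 / 1/9 = 1/8
P(Z=3 | obs) = 1/72 / 1/9 = 1/8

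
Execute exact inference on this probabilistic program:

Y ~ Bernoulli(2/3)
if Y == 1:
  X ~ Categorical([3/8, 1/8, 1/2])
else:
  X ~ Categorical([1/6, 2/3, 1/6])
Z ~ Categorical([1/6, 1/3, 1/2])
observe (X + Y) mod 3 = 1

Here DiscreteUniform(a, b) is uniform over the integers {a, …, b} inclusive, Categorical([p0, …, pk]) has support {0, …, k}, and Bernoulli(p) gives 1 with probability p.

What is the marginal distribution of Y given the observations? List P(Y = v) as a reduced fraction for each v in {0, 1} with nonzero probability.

P(Y=0) = 8/17, P(Y=1) = 9/17

Enumerate traces; 6 have nonzero weight after conditioning:
  (Y=0, X=1, Z=0) weight 1/27
  (Y=0, X=1, Z=1) weight 2/27
  (Y=0, X=1, Z=2) weight 1/9
  (Y=1, X=0, Z=0) weight 1/24
  (Y=1, X=0, Z=1) weight 1/12
  (Y=1, X=0, Z=2) weight 1/8
Group by Y:
  weight(Y=0) = 2/9
  weight(Y=1) = 1/4
Total weight = 2/9 + 1/4 = 17/36
P(Y=0 | obs) = 2/9 / 17/36 = 8/17
P(Y=1 | obs) = 1/4 / 17/36 = 9/17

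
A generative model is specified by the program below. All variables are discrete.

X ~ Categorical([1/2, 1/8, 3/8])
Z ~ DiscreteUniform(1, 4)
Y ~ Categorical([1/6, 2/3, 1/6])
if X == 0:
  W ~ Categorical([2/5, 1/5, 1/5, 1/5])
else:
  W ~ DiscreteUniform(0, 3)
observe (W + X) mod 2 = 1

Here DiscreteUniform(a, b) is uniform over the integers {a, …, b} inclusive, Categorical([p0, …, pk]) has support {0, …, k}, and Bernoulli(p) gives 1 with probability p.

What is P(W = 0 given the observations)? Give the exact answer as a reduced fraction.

Enumerate traces; 72 have nonzero weight after conditioning:
  (X=0, Z=1, Y=0, W=1) weight 1/240
  (X=0, Z=1, Y=0, W=3) weight 1/240
  (X=0, Z=1, Y=1, W=1) weight 1/60
  (X=0, Z=1, Y=1, W=3) weight 1/60
  (X=0, Z=1, Y=2, W=1) weight 1/240
  (X=0, Z=1, Y=2, W=3) weight 1/240
  (X=0, Z=2, Y=0, W=1) weight 1/240
  (X=0, Z=2, Y=0, W=3) weight 1/240
  (X=1, Z=1, Y=0, W=0) weight 1/768
  (X=1, Z=1, Y=0, W=2) weight 1/768
  … 62 more
Group by W:
  weight(W=0) = 1/32
  weight(W=1) = 31/160
  weight(W=2) = 1/32
  weight(W=3) = 31/160
Total weight = 1/32 + 31/160 + 1/32 + 31/160 = 9/20
P(W=0 | obs) = 1/32 / 9/20 = 5/72
P(W=1 | obs) = 31/160 / 9/20 = 31/72
P(W=2 | obs) = 1/32 / 9/20 = 5/72
P(W=3 | obs) = 31/160 / 9/20 = 31/72

P(W = 0 | obs) = 5/72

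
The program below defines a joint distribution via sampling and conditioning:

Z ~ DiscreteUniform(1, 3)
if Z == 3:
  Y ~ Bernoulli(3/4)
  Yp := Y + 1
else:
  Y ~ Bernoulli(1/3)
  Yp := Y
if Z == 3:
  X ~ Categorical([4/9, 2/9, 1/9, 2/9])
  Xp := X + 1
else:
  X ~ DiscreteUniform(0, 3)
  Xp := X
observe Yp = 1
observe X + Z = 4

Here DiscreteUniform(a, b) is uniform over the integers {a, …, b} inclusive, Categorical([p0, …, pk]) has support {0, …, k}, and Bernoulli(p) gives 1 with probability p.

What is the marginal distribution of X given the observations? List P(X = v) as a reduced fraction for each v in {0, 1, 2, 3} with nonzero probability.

Enumerate traces; 3 have nonzero weight after conditioning:
  (Z=1, Y=1, X=3) weight 1/36
  (Z=2, Y=1, X=2) weight 1/36
  (Z=3, Y=0, X=1) weight 1/54
Group by X:
  weight(X=1) = 1/54
  weight(X=2) = 1/36
  weight(X=3) = 1/36
Total weight = 1/54 + 1/36 + 1/36 = 2/27
P(X=1 | obs) = 1/54 / 2/27 = 1/4
P(X=2 | obs) = 1/36 / 2/27 = 3/8
P(X=3 | obs) = 1/36 / 2/27 = 3/8

P(X=1) = 1/4, P(X=2) = 3/8, P(X=3) = 3/8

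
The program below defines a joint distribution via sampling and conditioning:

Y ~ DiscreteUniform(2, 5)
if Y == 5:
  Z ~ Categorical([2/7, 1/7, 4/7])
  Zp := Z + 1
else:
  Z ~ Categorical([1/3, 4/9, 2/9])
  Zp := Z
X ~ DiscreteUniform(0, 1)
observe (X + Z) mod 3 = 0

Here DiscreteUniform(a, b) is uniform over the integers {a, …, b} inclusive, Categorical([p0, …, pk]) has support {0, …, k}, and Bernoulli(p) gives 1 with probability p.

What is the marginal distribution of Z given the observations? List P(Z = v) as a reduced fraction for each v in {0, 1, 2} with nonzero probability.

Enumerate traces; 8 have nonzero weight after conditioning:
  (Y=2, Z=0, X=0) weight 1/24
  (Y=2, Z=2, X=1) weight 1/36
  (Y=3, Z=0, X=0) weight 1/24
  (Y=3, Z=2, X=1) weight 1/36
  (Y=4, Z=0, X=0) weight 1/24
  (Y=4, Z=2, X=1) weight 1/36
  (Y=5, Z=0, X=0) weight 1/28
  (Y=5, Z=2, X=1) weight 1/14
Group by Z:
  weight(Z=0) = 9/56
  weight(Z=2) = 13/84
Total weight = 9/56 + 13/84 = 53/168
P(Z=0 | obs) = 9/56 / 53/168 = 27/53
P(Z=2 | obs) = 13/84 / 53/168 = 26/53

P(Z=0) = 27/53, P(Z=2) = 26/53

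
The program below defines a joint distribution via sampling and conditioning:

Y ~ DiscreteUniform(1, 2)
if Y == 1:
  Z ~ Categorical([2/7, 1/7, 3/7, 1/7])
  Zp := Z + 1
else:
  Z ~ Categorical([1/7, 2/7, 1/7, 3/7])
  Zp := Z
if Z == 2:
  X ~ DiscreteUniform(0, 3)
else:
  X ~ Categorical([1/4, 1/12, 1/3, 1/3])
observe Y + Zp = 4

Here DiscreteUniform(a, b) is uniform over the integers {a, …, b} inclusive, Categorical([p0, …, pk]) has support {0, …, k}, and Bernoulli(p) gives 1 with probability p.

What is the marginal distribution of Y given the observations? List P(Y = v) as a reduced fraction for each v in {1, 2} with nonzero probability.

P(Y=1) = 3/4, P(Y=2) = 1/4

Enumerate traces; 8 have nonzero weight after conditioning:
  (Y=1, Z=2, X=0) weight 3/56
  (Y=1, Z=2, X=1) weight 3/56
  (Y=1, Z=2, X=2) weight 3/56
  (Y=1, Z=2, X=3) weight 3/56
  (Y=2, Z=2, X=0) weight 1/56
  (Y=2, Z=2, X=1) weight 1/56
  (Y=2, Z=2, X=2) weight 1/56
  (Y=2, Z=2, X=3) weight 1/56
Group by Y:
  weight(Y=1) = 3/14
  weight(Y=2) = 1/14
Total weight = 3/14 + 1/14 = 2/7
P(Y=1 | obs) = 3/14 / 2/7 = 3/4
P(Y=2 | obs) = 1/14 / 2/7 = 1/4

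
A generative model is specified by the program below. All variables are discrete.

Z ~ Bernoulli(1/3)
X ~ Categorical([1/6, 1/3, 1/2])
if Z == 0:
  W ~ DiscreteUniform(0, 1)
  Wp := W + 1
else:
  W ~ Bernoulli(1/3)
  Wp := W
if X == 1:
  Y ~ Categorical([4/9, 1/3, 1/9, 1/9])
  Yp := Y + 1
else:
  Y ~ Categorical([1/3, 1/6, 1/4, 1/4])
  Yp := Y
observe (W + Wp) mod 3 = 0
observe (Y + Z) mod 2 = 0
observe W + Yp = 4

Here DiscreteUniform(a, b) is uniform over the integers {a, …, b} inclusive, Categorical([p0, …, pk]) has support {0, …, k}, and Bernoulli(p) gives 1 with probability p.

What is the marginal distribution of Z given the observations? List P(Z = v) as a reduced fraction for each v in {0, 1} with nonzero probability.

Enumerate traces; 2 have nonzero weight after conditioning:
  (Z=0, X=1, W=1, Y=2) weight 1/81
  (Z=1, X=1, W=0, Y=3) weight 2/243
Group by Z:
  weight(Z=0) = 1/81
  weight(Z=1) = 2/243
Total weight = 1/81 + 2/243 = 5/243
P(Z=0 | obs) = 1/81 / 5/243 = 3/5
P(Z=1 | obs) = 2/243 / 5/243 = 2/5

P(Z=0) = 3/5, P(Z=1) = 2/5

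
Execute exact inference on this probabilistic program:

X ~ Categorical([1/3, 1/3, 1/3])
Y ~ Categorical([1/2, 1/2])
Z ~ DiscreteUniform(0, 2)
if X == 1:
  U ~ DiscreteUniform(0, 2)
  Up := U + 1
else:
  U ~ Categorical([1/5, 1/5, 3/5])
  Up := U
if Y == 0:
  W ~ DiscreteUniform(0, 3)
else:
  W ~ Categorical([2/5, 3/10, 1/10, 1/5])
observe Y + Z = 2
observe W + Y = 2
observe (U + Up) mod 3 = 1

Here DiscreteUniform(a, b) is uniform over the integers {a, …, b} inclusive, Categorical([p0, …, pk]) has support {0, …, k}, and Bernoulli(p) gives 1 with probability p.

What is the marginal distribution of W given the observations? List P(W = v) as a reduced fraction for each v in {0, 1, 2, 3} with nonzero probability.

Enumerate traces; 6 have nonzero weight after conditioning:
  (X=0, Y=0, Z=2, U=2, W=2) weight 1/120
  (X=0, Y=1, Z=1, U=2, W=1) weight 1/100
  (X=1, Y=0, Z=2, U=0, W=2) weight 1/216
  (X=1, Y=1, Z=1, U=0, W=1) weight 1/180
  (X=2, Y=0, Z=2, U=2, W=2) weight 1/120
  (X=2, Y=1, Z=1, U=2, W=1) weight 1/100
Group by W:
  weight(W=1) = 23/900
  weight(W=2) = 23/1080
Total weight = 23/900 + 23/1080 = 253/5400
P(W=1 | obs) = 23/900 / 253/5400 = 6/11
P(W=2 | obs) = 23/1080 / 253/5400 = 5/11

P(W=1) = 6/11, P(W=2) = 5/11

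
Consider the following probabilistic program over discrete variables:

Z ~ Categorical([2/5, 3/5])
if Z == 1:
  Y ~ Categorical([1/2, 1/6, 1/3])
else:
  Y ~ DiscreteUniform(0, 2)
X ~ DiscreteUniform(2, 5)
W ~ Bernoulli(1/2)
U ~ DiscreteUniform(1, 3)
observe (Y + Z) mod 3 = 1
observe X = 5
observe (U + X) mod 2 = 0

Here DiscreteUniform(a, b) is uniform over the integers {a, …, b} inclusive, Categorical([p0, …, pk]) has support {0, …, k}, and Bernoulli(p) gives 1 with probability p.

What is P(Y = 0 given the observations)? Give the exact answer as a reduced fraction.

P(Y = 0 | obs) = 9/13

Enumerate traces; 8 have nonzero weight after conditioning:
  (Z=0, Y=1, X=5, W=0, U=1) weight 1/180
  (Z=0, Y=1, X=5, W=0, U=3) weight 1/180
  (Z=0, Y=1, X=5, W=1, U=1) weight 1/180
  (Z=0, Y=1, X=5, W=1, U=3) weight 1/180
  (Z=1, Y=0, X=5, W=0, U=1) weight 1/80
  (Z=1, Y=0, X=5, W=0, U=3) weight 1/80
  (Z=1, Y=0, X=5, W=1, U=1) weight 1/80
  (Z=1, Y=0, X=5, W=1, U=3) weight 1/80
Group by Y:
  weight(Y=0) = 1/20
  weight(Y=1) = 1/45
Total weight = 1/20 + 1/45 = 13/180
P(Y=0 | obs) = 1/20 / 13/180 = 9/13
P(Y=1 | obs) = 1/45 / 13/180 = 4/13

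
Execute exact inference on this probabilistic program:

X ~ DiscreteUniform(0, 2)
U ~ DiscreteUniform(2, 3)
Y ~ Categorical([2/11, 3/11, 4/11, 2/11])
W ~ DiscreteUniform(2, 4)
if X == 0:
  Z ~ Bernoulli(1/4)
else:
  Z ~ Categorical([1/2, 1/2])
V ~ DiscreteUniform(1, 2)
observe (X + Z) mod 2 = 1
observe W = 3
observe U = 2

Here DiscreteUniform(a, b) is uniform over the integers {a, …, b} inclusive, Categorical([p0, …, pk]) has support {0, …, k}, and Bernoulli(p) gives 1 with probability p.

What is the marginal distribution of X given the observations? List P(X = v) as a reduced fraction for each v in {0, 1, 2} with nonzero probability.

P(X=0) = 1/5, P(X=1) = 2/5, P(X=2) = 2/5

Enumerate traces; 24 have nonzero weight after conditioning:
  (X=0, U=2, Y=0, W=3, Z=1, V=1) weight 1/792
  (X=0, U=2, Y=0, W=3, Z=1, V=2) weight 1/792
  (X=0, U=2, Y=1, W=3, Z=1, V=1) weight 1/528
  (X=0, U=2, Y=1, W=3, Z=1, V=2) weight 1/528
  (X=0, U=2, Y=2, W=3, Z=1, V=1) weight 1/396
  (X=0, U=2, Y=2, W=3, Z=1, V=2) weight 1/396
  (X=0, U=2, Y=3, W=3, Z=1, V=1) weight 1/792
  (X=0, U=2, Y=3, W=3, Z=1, V=2) weight 1/792
  (X=1, U=2, Y=0, W=3, Z=0, V=1) weight 1/396
  (X=2, U=2, Y=0, W=3, Z=1, V=1) weight 1/396
  … 14 more
Group by X:
  weight(X=0) = 1/72
  weight(X=1) = 1/36
  weight(X=2) = 1/36
Total weight = 1/72 + 1/36 + 1/36 = 5/72
P(X=0 | obs) = 1/72 / 5/72 = 1/5
P(X=1 | obs) = 1/36 / 5/72 = 2/5
P(X=2 | obs) = 1/36 / 5/72 = 2/5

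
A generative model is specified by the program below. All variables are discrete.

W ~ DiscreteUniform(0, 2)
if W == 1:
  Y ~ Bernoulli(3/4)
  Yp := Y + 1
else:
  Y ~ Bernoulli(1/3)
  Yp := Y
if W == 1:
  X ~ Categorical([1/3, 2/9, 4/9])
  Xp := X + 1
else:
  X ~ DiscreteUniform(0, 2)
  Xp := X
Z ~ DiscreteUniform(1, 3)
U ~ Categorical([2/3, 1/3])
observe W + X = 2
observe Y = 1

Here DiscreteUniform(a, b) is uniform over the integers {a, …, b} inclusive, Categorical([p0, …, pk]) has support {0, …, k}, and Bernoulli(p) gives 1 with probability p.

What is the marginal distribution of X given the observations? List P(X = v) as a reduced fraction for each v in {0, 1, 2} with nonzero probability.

P(X=0) = 2/7, P(X=1) = 3/7, P(X=2) = 2/7

Enumerate traces; 18 have nonzero weight after conditioning:
  (W=0, Y=1, X=2, Z=1, U=0) weight 2/243
  (W=0, Y=1, X=2, Z=1, U=1) weight 1/243
  (W=0, Y=1, X=2, Z=2, U=0) weight 2/243
  (W=0, Y=1, X=2, Z=2, U=1) weight 1/243
  (W=0, Y=1, X=2, Z=3, U=0) weight 2/243
  (W=0, Y=1, X=2, Z=3, U=1) weight 1/243
  (W=1, Y=1, X=1, Z=1, U=0) weight 1/81
  (W=1, Y=1, X=1, Z=1, U=1) weight 1/162
  (W=2, Y=1, X=0, Z=1, U=0) weight 2/243
  … 9 more
Group by X:
  weight(X=0) = 1/27
  weight(X=1) = 1/18
  weight(X=2) = 1/27
Total weight = 1/27 + 1/18 + 1/27 = 7/54
P(X=0 | obs) = 1/27 / 7/54 = 2/7
P(X=1 | obs) = 1/18 / 7/54 = 3/7
P(X=2 | obs) = 1/27 / 7/54 = 2/7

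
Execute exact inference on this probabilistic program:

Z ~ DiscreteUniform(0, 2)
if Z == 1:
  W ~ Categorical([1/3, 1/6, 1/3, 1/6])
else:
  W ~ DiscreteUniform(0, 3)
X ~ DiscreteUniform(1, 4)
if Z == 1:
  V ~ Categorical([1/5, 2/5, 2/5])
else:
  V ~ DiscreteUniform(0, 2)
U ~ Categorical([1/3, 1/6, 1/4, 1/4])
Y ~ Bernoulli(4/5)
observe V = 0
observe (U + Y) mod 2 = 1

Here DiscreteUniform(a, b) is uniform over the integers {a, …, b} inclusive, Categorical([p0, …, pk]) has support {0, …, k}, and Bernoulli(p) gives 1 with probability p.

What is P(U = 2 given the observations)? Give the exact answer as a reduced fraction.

P(U = 2 | obs) = 4/11

Enumerate traces; 192 have nonzero weight after conditioning:
  (Z=0, W=0, X=1, V=0, U=0, Y=1) weight 1/540
  (Z=0, W=0, X=1, V=0, U=1, Y=0) weight 1/4320
  (Z=0, W=0, X=1, V=0, U=2, Y=1) weight 1/720
  (Z=0, W=0, X=1, V=0, U=3, Y=0) weight 1/2880
  (Z=0, W=0, X=2, V=0, U=0, Y=1) weight 1/540
  (Z=0, W=0, X=2, V=0, U=1, Y=0) weight 1/4320
  (Z=0, W=0, X=2, V=0, U=2, Y=1) weight 1/720
  (Z=0, W=0, X=2, V=0, U=3, Y=0) weight 1/2880
  … 184 more
Group by U:
  weight(U=0) = 52/675
  weight(U=1) = 13/1350
  weight(U=2) = 13/225
  weight(U=3) = 13/900
Total weight = 52/675 + 13/1350 + 13/225 + 13/900 = 143/900
P(U=0 | obs) = 52/675 / 143/900 = 16/33
P(U=1 | obs) = 13/1350 / 143/900 = 2/33
P(U=2 | obs) = 13/225 / 143/900 = 4/11
P(U=3 | obs) = 13/900 / 143/900 = 1/11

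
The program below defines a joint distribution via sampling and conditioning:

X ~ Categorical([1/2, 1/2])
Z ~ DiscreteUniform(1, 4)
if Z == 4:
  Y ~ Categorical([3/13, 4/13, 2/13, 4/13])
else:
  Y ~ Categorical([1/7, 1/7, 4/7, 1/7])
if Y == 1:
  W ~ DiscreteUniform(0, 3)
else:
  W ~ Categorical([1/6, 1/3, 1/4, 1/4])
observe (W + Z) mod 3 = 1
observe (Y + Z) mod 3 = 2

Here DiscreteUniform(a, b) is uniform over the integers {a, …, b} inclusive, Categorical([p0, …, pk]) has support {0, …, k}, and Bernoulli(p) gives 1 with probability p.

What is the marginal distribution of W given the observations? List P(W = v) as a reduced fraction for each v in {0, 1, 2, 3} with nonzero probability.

Enumerate traces; 14 have nonzero weight after conditioning:
  (X=0, Z=1, Y=1, W=0) weight 1/224
  (X=0, Z=1, Y=1, W=3) weight 1/224
  (X=0, Z=2, Y=0, W=2) weight 1/224
  (X=0, Z=2, Y=3, W=2) weight 1/224
  (X=0, Z=3, Y=2, W=1) weight 1/42
  (X=0, Z=4, Y=1, W=0) weight 1/104
  (X=0, Z=4, Y=1, W=3) weight 1/104
  (X=1, Z=1, Y=1, W=0) weight 1/224
  … 6 more
Group by W:
  weight(W=0) = 41/1456
  weight(W=1) = 1/21
  weight(W=2) = 1/56
  weight(W=3) = 41/1456
Total weight = 41/1456 + 1/21 + 1/56 + 41/1456 = 19/156
P(W=0 | obs) = 41/1456 / 19/156 = 123/532
P(W=1 | obs) = 1/21 / 19/156 = 52/133
P(W=2 | obs) = 1/56 / 19/156 = 39/266
P(W=3 | obs) = 41/1456 / 19/156 = 123/532

P(W=0) = 123/532, P(W=1) = 52/133, P(W=2) = 39/266, P(W=3) = 123/532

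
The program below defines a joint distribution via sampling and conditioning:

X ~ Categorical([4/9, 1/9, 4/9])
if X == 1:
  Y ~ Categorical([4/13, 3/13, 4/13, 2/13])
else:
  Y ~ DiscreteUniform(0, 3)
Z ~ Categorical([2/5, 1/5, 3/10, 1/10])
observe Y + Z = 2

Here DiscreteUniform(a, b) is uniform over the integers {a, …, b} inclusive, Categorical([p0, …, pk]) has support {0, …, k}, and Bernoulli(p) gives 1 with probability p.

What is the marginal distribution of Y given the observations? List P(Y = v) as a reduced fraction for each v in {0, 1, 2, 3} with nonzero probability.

P(Y=0) = 45/134, P(Y=1) = 29/134, P(Y=2) = 30/67

Enumerate traces; 9 have nonzero weight after conditioning:
  (X=0, Y=0, Z=2) weight 1/30
  (X=0, Y=1, Z=1) weight 1/45
  (X=0, Y=2, Z=0) weight 2/45
  (X=1, Y=0, Z=2) weight 2/195
  (X=1, Y=1, Z=1) weight 1/195
  (X=1, Y=2, Z=0) weight 8/585
  (X=2, Y=0, Z=2) weight 1/30
  (X=2, Y=1, Z=1) weight 1/45
  … 1 more
Group by Y:
  weight(Y=0) = 1/13
  weight(Y=1) = 29/585
  weight(Y=2) = 4/39
Total weight = 1/13 + 29/585 + 4/39 = 134/585
P(Y=0 | obs) = 1/13 / 134/585 = 45/134
P(Y=1 | obs) = 29/585 / 134/585 = 29/134
P(Y=2 | obs) = 4/39 / 134/585 = 30/67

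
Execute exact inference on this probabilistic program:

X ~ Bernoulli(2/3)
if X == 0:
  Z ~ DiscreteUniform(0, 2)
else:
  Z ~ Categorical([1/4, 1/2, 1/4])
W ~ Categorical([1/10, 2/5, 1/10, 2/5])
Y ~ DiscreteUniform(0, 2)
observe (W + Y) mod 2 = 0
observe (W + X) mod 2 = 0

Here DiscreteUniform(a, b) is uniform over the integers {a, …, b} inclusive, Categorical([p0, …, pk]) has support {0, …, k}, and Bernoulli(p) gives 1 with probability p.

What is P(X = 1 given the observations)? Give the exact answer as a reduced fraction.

P(X = 1 | obs) = 4/5

Enumerate traces; 18 have nonzero weight after conditioning:
  (X=0, Z=0, W=0, Y=0) weight 1/270
  (X=0, Z=0, W=0, Y=2) weight 1/270
  (X=0, Z=0, W=2, Y=0) weight 1/270
  (X=0, Z=0, W=2, Y=2) weight 1/270
  (X=0, Z=1, W=0, Y=0) weight 1/270
  (X=0, Z=1, W=0, Y=2) weight 1/270
  (X=0, Z=1, W=2, Y=0) weight 1/270
  (X=0, Z=1, W=2, Y=2) weight 1/270
  (X=1, Z=0, W=1, Y=1) weight 1/45
  … 9 more
Group by X:
  weight(X=0) = 2/45
  weight(X=1) = 8/45
Total weight = 2/45 + 8/45 = 2/9
P(X=0 | obs) = 2/45 / 2/9 = 1/5
P(X=1 | obs) = 8/45 / 2/9 = 4/5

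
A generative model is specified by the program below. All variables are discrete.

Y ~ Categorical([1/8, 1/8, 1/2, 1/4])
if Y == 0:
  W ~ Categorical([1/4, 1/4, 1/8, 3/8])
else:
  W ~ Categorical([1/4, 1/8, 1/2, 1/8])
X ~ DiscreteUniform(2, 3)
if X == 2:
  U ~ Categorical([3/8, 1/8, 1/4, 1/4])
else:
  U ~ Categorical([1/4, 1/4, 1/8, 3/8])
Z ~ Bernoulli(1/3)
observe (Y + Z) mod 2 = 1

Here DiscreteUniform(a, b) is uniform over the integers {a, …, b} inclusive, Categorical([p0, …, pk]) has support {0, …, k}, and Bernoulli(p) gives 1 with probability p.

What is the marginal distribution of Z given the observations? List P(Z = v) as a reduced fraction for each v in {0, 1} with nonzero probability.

Enumerate traces; 128 have nonzero weight after conditioning:
  (Y=0, W=0, X=2, U=0, Z=1) weight 1/512
  (Y=0, W=0, X=2, U=1, Z=1) weight 1/1536
  (Y=0, W=0, X=2, U=2, Z=1) weight 1/768
  (Y=0, W=0, X=2, U=3, Z=1) weight 1/768
  (Y=0, W=0, X=3, U=0, Z=1) weight 1/768
  (Y=0, W=0, X=3, U=1, Z=1) weight 1/768
  (Y=0, W=0, X=3, U=2, Z=1) weight 1/1536
  (Y=0, W=0, X=3, U=3, Z=1) weight 1/512
  (Y=1, W=0, X=2, U=0, Z=0) weight 1/256
  … 119 more
Group by Z:
  weight(Z=0) = 1/4
  weight(Z=1) = 5/24
Total weight = 1/4 + 5/24 = 11/24
P(Z=0 | obs) = 1/4 / 11/24 = 6/11
P(Z=1 | obs) = 5/24 / 11/24 = 5/11

P(Z=0) = 6/11, P(Z=1) = 5/11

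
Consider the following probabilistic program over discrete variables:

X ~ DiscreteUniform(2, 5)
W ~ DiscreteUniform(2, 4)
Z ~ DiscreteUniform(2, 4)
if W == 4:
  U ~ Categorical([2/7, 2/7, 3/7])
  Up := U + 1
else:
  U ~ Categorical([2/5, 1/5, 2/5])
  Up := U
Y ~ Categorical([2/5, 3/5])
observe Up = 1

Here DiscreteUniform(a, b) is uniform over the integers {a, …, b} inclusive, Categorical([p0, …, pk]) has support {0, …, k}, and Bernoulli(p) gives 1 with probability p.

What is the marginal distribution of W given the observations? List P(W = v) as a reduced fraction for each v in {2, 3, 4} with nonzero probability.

P(W=2) = 7/24, P(W=3) = 7/24, P(W=4) = 5/12

Enumerate traces; 72 have nonzero weight after conditioning:
  (X=2, W=2, Z=2, U=1, Y=0) weight 1/450
  (X=2, W=2, Z=2, U=1, Y=1) weight 1/300
  (X=2, W=2, Z=3, U=1, Y=0) weight 1/450
  (X=2, W=2, Z=3, U=1, Y=1) weight 1/300
  (X=2, W=2, Z=4, U=1, Y=0) weight 1/450
  (X=2, W=2, Z=4, U=1, Y=1) weight 1/300
  (X=2, W=3, Z=2, U=1, Y=0) weight 1/450
  (X=2, W=3, Z=2, U=1, Y=1) weight 1/300
  (X=2, W=4, Z=2, U=0, Y=0) weight 1/315
  … 63 more
Group by W:
  weight(W=2) = 1/15
  weight(W=3) = 1/15
  weight(W=4) = 2/21
Total weight = 1/15 + 1/15 + 2/21 = 8/35
P(W=2 | obs) = 1/15 / 8/35 = 7/24
P(W=3 | obs) = 1/15 / 8/35 = 7/24
P(W=4 | obs) = 2/21 / 8/35 = 5/12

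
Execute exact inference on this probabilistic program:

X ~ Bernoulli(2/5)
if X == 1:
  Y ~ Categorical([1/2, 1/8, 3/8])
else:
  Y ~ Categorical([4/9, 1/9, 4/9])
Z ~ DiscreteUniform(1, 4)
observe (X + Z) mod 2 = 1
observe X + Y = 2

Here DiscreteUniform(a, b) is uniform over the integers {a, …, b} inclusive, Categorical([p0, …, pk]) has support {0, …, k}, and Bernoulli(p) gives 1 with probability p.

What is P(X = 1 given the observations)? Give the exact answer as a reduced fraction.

P(X = 1 | obs) = 3/19

Enumerate traces; 4 have nonzero weight after conditioning:
  (X=0, Y=2, Z=1) weight 1/15
  (X=0, Y=2, Z=3) weight 1/15
  (X=1, Y=1, Z=2) weight 1/80
  (X=1, Y=1, Z=4) weight 1/80
Group by X:
  weight(X=0) = 2/15
  weight(X=1) = 1/40
Total weight = 2/15 + 1/40 = 19/120
P(X=0 | obs) = 2/15 / 19/120 = 16/19
P(X=1 | obs) = 1/40 / 19/120 = 3/19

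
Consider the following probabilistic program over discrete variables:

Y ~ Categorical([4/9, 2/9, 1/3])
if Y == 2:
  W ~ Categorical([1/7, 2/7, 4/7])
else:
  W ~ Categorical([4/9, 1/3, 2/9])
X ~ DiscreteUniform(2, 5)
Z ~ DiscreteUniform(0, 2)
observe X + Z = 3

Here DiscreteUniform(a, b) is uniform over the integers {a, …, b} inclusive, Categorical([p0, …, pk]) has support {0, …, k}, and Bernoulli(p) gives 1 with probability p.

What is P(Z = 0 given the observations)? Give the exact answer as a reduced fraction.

Enumerate traces; 18 have nonzero weight after conditioning:
  (Y=0, W=0, X=2, Z=1) weight 4/243
  (Y=0, W=0, X=3, Z=0) weight 4/243
  (Y=0, W=1, X=2, Z=1) weight 1/81
  (Y=0, W=1, X=3, Z=0) weight 1/81
  (Y=0, W=2, X=2, Z=1) weight 2/243
  (Y=0, W=2, X=3, Z=0) weight 2/243
  (Y=1, W=0, X=2, Z=1) weight 2/243
  (Y=1, W=0, X=3, Z=0) weight 2/243
  … 10 more
Group by Z:
  weight(Z=0) = 1/12
  weight(Z=1) = 1/12
Total weight = 1/12 + 1/12 = 1/6
P(Z=0 | obs) = 1/12 / 1/6 = 1/2
P(Z=1 | obs) = 1/12 / 1/6 = 1/2

P(Z = 0 | obs) = 1/2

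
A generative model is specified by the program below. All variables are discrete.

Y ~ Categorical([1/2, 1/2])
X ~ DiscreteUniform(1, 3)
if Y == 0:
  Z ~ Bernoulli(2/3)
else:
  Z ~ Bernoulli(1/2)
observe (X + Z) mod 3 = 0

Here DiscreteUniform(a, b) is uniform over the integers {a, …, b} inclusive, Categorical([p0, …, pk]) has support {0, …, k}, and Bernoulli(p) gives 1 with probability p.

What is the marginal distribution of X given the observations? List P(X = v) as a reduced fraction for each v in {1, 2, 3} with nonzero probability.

P(X=2) = 7/12, P(X=3) = 5/12

Enumerate traces; 4 have nonzero weight after conditioning:
  (Y=0, X=2, Z=1) weight 1/9
  (Y=0, X=3, Z=0) weight 1/18
  (Y=1, X=2, Z=1) weight 1/12
  (Y=1, X=3, Z=0) weight 1/12
Group by X:
  weight(X=2) = 7/36
  weight(X=3) = 5/36
Total weight = 7/36 + 5/36 = 1/3
P(X=2 | obs) = 7/36 / 1/3 = 7/12
P(X=3 | obs) = 5/36 / 1/3 = 5/12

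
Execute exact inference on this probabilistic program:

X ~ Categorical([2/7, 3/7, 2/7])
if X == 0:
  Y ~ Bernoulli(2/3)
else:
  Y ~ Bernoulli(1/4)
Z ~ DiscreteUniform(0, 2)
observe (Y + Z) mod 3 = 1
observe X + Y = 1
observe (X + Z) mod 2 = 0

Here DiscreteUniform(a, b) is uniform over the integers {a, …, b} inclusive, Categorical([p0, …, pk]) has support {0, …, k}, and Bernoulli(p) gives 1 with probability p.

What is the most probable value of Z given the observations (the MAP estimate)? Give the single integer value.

Enumerate traces; 2 have nonzero weight after conditioning:
  (X=0, Y=1, Z=0) weight 4/63
  (X=1, Y=0, Z=1) weight 3/28
Group by Z:
  weight(Z=0) = 4/63
  weight(Z=1) = 3/28
Total weight = 4/63 + 3/28 = 43/252
P(Z=0 | obs) = 4/63 / 43/252 = 16/43
P(Z=1 | obs) = 3/28 / 43/252 = 27/43
argmax = 1

argmax_v P(Z = v | obs) = 1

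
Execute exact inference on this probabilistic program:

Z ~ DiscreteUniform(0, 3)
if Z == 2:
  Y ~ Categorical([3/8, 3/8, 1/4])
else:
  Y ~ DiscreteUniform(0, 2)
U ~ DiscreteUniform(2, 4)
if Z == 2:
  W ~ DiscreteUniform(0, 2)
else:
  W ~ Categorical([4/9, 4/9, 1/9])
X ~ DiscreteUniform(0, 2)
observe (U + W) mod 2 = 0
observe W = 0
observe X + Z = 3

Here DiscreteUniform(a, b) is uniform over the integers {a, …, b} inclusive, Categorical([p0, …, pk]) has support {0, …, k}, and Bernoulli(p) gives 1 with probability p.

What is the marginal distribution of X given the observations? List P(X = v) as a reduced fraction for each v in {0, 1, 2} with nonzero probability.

P(X=0) = 4/11, P(X=1) = 3/11, P(X=2) = 4/11

Enumerate traces; 18 have nonzero weight after conditioning:
  (Z=1, Y=0, U=2, W=0, X=2) weight 1/243
  (Z=1, Y=0, U=4, W=0, X=2) weight 1/243
  (Z=1, Y=1, U=2, W=0, X=2) weight 1/243
  (Z=1, Y=1, U=4, W=0, X=2) weight 1/243
  (Z=1, Y=2, U=2, W=0, X=2) weight 1/243
  (Z=1, Y=2, U=4, W=0, X=2) weight 1/243
  (Z=2, Y=0, U=2, W=0, X=1) weight 1/288
  (Z=2, Y=0, U=4, W=0, X=1) weight 1/288
  (Z=3, Y=0, U=2, W=0, X=0) weight 1/243
  … 9 more
Group by X:
  weight(X=0) = 2/81
  weight(X=1) = 1/54
  weight(X=2) = 2/81
Total weight = 2/81 + 1/54 + 2/81 = 11/162
P(X=0 | obs) = 2/81 / 11/162 = 4/11
P(X=1 | obs) = 1/54 / 11/162 = 3/11
P(X=2 | obs) = 2/81 / 11/162 = 4/11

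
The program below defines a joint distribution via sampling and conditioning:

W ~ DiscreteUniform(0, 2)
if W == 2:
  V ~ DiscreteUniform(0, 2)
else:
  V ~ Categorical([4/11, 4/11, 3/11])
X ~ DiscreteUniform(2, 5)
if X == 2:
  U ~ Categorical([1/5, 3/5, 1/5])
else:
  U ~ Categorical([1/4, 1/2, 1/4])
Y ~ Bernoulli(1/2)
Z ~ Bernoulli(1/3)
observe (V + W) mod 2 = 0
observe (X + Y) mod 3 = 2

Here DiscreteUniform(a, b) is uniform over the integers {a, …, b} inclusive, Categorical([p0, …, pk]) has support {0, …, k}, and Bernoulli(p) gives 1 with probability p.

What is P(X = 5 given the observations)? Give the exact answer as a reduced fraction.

P(X = 5 | obs) = 1/3

Enumerate traces; 90 have nonzero weight after conditioning:
  (W=0, V=0, X=2, U=0, Y=0, Z=0) weight 1/495
  (W=0, V=0, X=2, U=0, Y=0, Z=1) weight 1/990
  (W=0, V=0, X=2, U=1, Y=0, Z=0) weight 1/165
  (W=0, V=0, X=2, U=1, Y=0, Z=1) weight 1/330
  (W=0, V=0, X=2, U=2, Y=0, Z=0) weight 1/495
  (W=0, V=0, X=2, U=2, Y=0, Z=1) weight 1/990
  (W=0, V=0, X=4, U=0, Y=1, Z=0) weight 1/396
  (W=0, V=0, X=4, U=0, Y=1, Z=1) weight 1/792
  (W=0, V=0, X=5, U=0, Y=0, Z=0) weight 1/396
  … 81 more
Group by X:
  weight(X=2) = 5/72
  weight(X=4) = 5/72
  weight(X=5) = 5/72
Total weight = 5/72 + 5/72 + 5/72 = 5/24
P(X=2 | obs) = 5/72 / 5/24 = 1/3
P(X=4 | obs) = 5/72 / 5/24 = 1/3
P(X=5 | obs) = 5/72 / 5/24 = 1/3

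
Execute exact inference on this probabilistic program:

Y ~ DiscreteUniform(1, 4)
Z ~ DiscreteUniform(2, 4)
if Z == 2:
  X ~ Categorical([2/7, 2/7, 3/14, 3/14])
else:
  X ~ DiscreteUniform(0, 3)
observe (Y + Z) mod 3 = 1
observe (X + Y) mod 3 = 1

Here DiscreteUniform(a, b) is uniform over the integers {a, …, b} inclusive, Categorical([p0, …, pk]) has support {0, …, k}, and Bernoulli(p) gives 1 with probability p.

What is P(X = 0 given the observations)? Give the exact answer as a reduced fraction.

Enumerate traces; 6 have nonzero weight after conditioning:
  (Y=1, Z=3, X=0) weight 1/48
  (Y=1, Z=3, X=3) weight 1/48
  (Y=2, Z=2, X=2) weight 1/56
  (Y=3, Z=4, X=1) weight 1/48
  (Y=4, Z=3, X=0) weight 1/48
  (Y=4, Z=3, X=3) weight 1/48
Group by X:
  weight(X=0) = 1/24
  weight(X=1) = 1/48
  weight(X=2) = 1/56
  weight(X=3) = 1/24
Total weight = 1/24 + 1/48 + 1/56 + 1/24 = 41/336
P(X=0 | obs) = 1/24 / 41/336 = 14/41
P(X=1 | obs) = 1/48 / 41/336 = 7/41
P(X=2 | obs) = 1/56 / 41/336 = 6/41
P(X=3 | obs) = 1/24 / 41/336 = 14/41

P(X = 0 | obs) = 14/41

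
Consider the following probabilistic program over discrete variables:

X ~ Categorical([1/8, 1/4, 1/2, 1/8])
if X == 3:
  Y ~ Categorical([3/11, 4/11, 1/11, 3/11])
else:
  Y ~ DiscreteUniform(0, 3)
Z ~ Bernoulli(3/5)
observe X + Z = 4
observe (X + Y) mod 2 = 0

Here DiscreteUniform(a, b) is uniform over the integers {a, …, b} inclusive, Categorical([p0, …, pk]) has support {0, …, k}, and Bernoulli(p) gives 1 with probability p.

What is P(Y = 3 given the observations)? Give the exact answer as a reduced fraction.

P(Y = 3 | obs) = 3/7

Enumerate traces; 2 have nonzero weight after conditioning:
  (X=3, Y=1, Z=1) weight 3/110
  (X=3, Y=3, Z=1) weight 9/440
Group by Y:
  weight(Y=1) = 3/110
  weight(Y=3) = 9/440
Total weight = 3/110 + 9/440 = 21/440
P(Y=1 | obs) = 3/110 / 21/440 = 4/7
P(Y=3 | obs) = 9/440 / 21/440 = 3/7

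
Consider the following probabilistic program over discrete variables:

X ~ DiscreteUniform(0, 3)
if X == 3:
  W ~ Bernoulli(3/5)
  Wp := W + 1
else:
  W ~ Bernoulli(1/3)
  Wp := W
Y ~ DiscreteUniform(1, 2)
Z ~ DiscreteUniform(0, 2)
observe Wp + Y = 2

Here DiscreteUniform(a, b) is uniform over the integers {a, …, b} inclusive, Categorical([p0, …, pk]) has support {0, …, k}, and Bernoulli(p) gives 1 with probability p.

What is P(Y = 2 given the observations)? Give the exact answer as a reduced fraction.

Enumerate traces; 21 have nonzero weight after conditioning:
  (X=0, W=0, Y=2, Z=0) weight 1/36
  (X=0, W=0, Y=2, Z=1) weight 1/36
  (X=0, W=0, Y=2, Z=2) weight 1/36
  (X=0, W=1, Y=1, Z=0) weight 1/72
  (X=0, W=1, Y=1, Z=1) weight 1/72
  (X=0, W=1, Y=1, Z=2) weight 1/72
  (X=1, W=0, Y=2, Z=0) weight 1/36
  (X=1, W=0, Y=2, Z=1) weight 1/36
  … 13 more
Group by Y:
  weight(Y=1) = 7/40
  weight(Y=2) = 1/4
Total weight = 7/40 + 1/4 = 17/40
P(Y=1 | obs) = 7/40 / 17/40 = 7/17
P(Y=2 | obs) = 1/4 / 17/40 = 10/17

P(Y = 2 | obs) = 10/17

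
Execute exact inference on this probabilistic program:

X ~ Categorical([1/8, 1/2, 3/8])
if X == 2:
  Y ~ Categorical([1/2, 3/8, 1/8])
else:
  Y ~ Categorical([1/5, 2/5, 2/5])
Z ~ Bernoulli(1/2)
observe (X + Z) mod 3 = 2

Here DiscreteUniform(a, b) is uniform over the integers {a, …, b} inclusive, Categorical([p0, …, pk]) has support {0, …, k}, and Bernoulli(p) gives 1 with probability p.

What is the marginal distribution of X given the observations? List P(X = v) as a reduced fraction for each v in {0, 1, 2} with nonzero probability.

P(X=1) = 4/7, P(X=2) = 3/7

Enumerate traces; 6 have nonzero weight after conditioning:
  (X=1, Y=0, Z=1) weight 1/20
  (X=1, Y=1, Z=1) weight 1/10
  (X=1, Y=2, Z=1) weight 1/10
  (X=2, Y=0, Z=0) weight 3/32
  (X=2, Y=1, Z=0) weight 9/128
  (X=2, Y=2, Z=0) weight 3/128
Group by X:
  weight(X=1) = 1/4
  weight(X=2) = 3/16
Total weight = 1/4 + 3/16 = 7/16
P(X=1 | obs) = 1/4 / 7/16 = 4/7
P(X=2 | obs) = 3/16 / 7/16 = 3/7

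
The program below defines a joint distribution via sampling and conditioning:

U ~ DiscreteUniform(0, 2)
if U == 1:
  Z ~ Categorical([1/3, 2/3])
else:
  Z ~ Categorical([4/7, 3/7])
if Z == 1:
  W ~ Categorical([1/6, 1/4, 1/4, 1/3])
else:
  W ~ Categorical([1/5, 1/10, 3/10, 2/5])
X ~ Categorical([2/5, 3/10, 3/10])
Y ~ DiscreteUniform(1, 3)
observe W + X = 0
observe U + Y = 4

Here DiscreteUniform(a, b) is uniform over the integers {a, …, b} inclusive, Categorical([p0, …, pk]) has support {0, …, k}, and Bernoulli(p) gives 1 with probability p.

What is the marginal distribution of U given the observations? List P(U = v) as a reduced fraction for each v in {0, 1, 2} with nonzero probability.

Enumerate traces; 4 have nonzero weight after conditioning:
  (U=1, Z=0, W=0, X=0, Y=3) weight 2/675
  (U=1, Z=1, W=0, X=0, Y=3) weight 2/405
  (U=2, Z=0, W=0, X=0, Y=2) weight 8/1575
  (U=2, Z=1, W=0, X=0, Y=2) weight 1/315
Group by U:
  weight(U=1) = 16/2025
  weight(U=2) = 13/1575
Total weight = 16/2025 + 13/1575 = 229/14175
P(U=1 | obs) = 16/2025 / 229/14175 = 112/229
P(U=2 | obs) = 13/1575 / 229/14175 = 117/229

P(U=1) = 112/229, P(U=2) = 117/229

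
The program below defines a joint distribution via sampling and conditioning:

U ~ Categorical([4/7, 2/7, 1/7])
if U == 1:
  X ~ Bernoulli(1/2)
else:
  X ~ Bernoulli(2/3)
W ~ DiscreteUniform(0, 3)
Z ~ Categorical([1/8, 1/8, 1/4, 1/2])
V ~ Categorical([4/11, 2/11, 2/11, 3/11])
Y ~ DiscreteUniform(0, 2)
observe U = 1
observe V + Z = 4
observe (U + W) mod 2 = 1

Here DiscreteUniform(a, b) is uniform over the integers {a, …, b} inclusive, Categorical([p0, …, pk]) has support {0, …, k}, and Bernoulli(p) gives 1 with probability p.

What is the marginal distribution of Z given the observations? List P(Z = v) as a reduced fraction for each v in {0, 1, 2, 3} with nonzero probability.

P(Z=1) = 1/5, P(Z=2) = 4/15, P(Z=3) = 8/15

Enumerate traces; 36 have nonzero weight after conditioning:
  (U=1, X=0, W=0, Z=1, V=3, Y=0) weight 1/2464
  (U=1, X=0, W=0, Z=1, V=3, Y=1) weight 1/2464
  (U=1, X=0, W=0, Z=1, V=3, Y=2) weight 1/2464
  (U=1, X=0, W=0, Z=2, V=2, Y=0) weight 1/1848
  (U=1, X=0, W=0, Z=2, V=2, Y=1) weight 1/1848
  (U=1, X=0, W=0, Z=2, V=2, Y=2) weight 1/1848
  (U=1, X=0, W=0, Z=3, V=1, Y=0) weight 1/924
  (U=1, X=0, W=0, Z=3, V=1, Y=1) weight 1/924
  … 28 more
Group by Z:
  weight(Z=1) = 3/616
  weight(Z=2) = 1/154
  weight(Z=3) = 1/77
Total weight = 3/616 + 1/154 + 1/77 = 15/616
P(Z=1 | obs) = 3/616 / 15/616 = 1/5
P(Z=2 | obs) = 1/154 / 15/616 = 4/15
P(Z=3 | obs) = 1/77 / 15/616 = 8/15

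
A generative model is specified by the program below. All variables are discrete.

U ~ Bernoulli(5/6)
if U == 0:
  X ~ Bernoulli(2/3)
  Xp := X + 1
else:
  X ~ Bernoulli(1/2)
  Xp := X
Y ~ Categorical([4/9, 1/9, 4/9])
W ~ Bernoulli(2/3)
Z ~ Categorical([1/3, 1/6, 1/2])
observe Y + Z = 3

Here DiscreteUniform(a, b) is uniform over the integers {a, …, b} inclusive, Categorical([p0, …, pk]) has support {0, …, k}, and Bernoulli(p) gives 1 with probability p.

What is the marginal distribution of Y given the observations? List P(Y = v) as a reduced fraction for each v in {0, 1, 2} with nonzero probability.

Enumerate traces; 16 have nonzero weight after conditioning:
  (U=0, X=0, Y=1, W=0, Z=2) weight 1/972
  (U=0, X=0, Y=1, W=1, Z=2) weight 1/486
  (U=0, X=0, Y=2, W=0, Z=1) weight 1/729
  (U=0, X=0, Y=2, W=1, Z=1) weight 2/729
  (U=0, X=1, Y=1, W=0, Z=2) weight 1/486
  (U=0, X=1, Y=1, W=1, Z=2) weight 1/243
  (U=0, X=1, Y=2, W=0, Z=1) weight 2/729
  (U=0, X=1, Y=2, W=1, Z=1) weight 4/729
  … 8 more
Group by Y:
  weight(Y=1) = 1/18
  weight(Y=2) = 2/27
Total weight = 1/18 + 2/27 = 7/54
P(Y=1 | obs) = 1/18 / 7/54 = 3/7
P(Y=2 | obs) = 2/27 / 7/54 = 4/7

P(Y=1) = 3/7, P(Y=2) = 4/7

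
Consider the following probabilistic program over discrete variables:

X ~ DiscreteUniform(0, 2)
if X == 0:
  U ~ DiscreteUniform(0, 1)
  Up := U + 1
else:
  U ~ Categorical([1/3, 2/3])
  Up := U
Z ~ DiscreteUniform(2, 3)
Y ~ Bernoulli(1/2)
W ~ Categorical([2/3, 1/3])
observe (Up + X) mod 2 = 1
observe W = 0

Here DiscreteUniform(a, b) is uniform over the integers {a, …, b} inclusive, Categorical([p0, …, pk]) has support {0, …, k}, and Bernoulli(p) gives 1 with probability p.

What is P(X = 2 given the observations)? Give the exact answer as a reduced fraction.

P(X = 2 | obs) = 4/9

Enumerate traces; 12 have nonzero weight after conditioning:
  (X=0, U=0, Z=2, Y=0, W=0) weight 1/36
  (X=0, U=0, Z=2, Y=1, W=0) weight 1/36
  (X=0, U=0, Z=3, Y=0, W=0) weight 1/36
  (X=0, U=0, Z=3, Y=1, W=0) weight 1/36
  (X=1, U=0, Z=2, Y=0, W=0) weight 1/54
  (X=1, U=0, Z=2, Y=1, W=0) weight 1/54
  (X=1, U=0, Z=3, Y=0, W=0) weight 1/54
  (X=1, U=0, Z=3, Y=1, W=0) weight 1/54
  (X=2, U=1, Z=2, Y=0, W=0) weight 1/27
  … 3 more
Group by X:
  weight(X=0) = 1/9
  weight(X=1) = 2/27
  weight(X=2) = 4/27
Total weight = 1/9 + 2/27 + 4/27 = 1/3
P(X=0 | obs) = 1/9 / 1/3 = 1/3
P(X=1 | obs) = 2/27 / 1/3 = 2/9
P(X=2 | obs) = 4/27 / 1/3 = 4/9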